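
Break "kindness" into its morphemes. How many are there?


Word: "kindness"
Morphemes: kind | -ness
Each morpheme carries meaning
= 2 morphemes


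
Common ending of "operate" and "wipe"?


Word 1: "operate"
Word 2: "wipe"
Comparing from end:
  Pos -1: 'e' == 'e'
  Pos -2: 't' != 'p' (stop)
LCS = "e" (length 1)


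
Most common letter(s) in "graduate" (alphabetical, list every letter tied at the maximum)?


Word: "graduate"
Letter counts:
  'a': 2
  'd': 1
  'e': 1
  'g': 1
  'r': 1
  't': 1
  'u': 1
Maximum count = 2
Most frequent = 'a' (2 times each)


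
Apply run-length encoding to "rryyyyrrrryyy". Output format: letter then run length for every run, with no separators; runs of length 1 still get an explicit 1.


String: "rryyyyrrrryyy"
Scanning for consecutive runs:
  'r' x 2
  'y' x 4
  'r' x 4
  'y' x 3
RLE = "r2y4r4y3"


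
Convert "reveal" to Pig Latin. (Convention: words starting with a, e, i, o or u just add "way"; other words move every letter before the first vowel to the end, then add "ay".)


Word: "reveal"
Starts with consonant(s) → move to end, add 'ay'
Consonant cluster: "r"
Pig Latin = "evealray"


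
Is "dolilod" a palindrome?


Word: "dolilod"
Reversed: "dolilod"
Forward == Backward? dolilod == dolilod
Palindrome = Yes


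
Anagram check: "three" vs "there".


Word 1: "three" → sorted: eehrt
Word 2: "there" → sorted: eehrt
Same letters? eehrt == eehrt
Anagram = Yes


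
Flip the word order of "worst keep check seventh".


Original: "worst keep check seventh"
Words (1..n): worst | keep | check | seventh
Reversed (n..1): seventh | check | keep | worst
Result = "seventh check keep worst"


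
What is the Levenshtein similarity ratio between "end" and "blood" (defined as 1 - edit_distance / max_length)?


Word 1: "end" (length 3)
Word 2: "blood" (length 5)
One optimal edit sequence:
  1. insert 'b'  (+1)
  2. insert 'l'  (+1)
  3. substitute 'e' -> 'o'  (+1)
  4. substitute 'n' -> 'o'  (+1)
  5. keep 'd'
Edit distance = 4
Max length = max(3, 5) = 5
Similarity = 1 - 4/5
= 0.2000


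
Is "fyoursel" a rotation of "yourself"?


Word: "yourself", Candidate: "fyoursel"
Method: check if candidate is substring of word+word
"yourselfyourself" contains "fyoursel"? Yes
Is rotation = Yes


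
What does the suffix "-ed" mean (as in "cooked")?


Suffix: -ed
Example: cooked (cook + -ed)
Meaning = past tense


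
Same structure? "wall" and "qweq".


Pattern of "wall": [0, 1, 2, 2]
Pattern of "qweq": [0, 1, 2, 0]
Patterns do not match
Same pattern = No


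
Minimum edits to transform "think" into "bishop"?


Word 1: "think" (length 5)
Word 2: "bishop" (length 6)
One optimal edit sequence (insert/delete/substitute each cost 1):
  1. insert 'b'  (+1)
  2. substitute 't' -> 'i'  (+1)
  3. substitute 'h' -> 's'  (+1)
  4. substitute 'i' -> 'h'  (+1)
  5. substitute 'n' -> 'o'  (+1)
  6. substitute 'k' -> 'p'  (+1)
Total edit operations: 6
Edit distance = 6


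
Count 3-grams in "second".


Word: "second" (length 6)
Number of 3-grams = length - 3 + 1 = 6 - 3 + 1
= 4


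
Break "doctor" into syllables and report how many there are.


Word: "doctor"
Syllable breakdown: doc | tor
Counting: 2 parts
= 2 syllables


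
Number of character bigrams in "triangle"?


Word: "triangle" (length 8)
Number of 2-grams = length - 2 + 1 = 8 - 2 + 1
= 7


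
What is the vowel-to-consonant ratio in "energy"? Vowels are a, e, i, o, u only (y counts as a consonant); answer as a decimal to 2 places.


Word: "energy"
Vowels (a,e,i,o,u): 2
Consonants: 4
Ratio = 2/4
= 0.50


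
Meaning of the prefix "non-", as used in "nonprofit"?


Prefix: non-
As in: nonprofit -> non- + profit
Meaning = not


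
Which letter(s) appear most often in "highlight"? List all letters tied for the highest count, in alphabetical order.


Word: "highlight"
Letter counts:
  'g': 2
  'h': 3
  'i': 2
  'l': 1
  't': 1
Maximum count = 3
Most frequent = 'h' (3 times each)


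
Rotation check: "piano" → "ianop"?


Word: "piano", Candidate: "ianop"
Method: check if candidate is substring of word+word
"pianopiano" contains "ianop"? Yes
Is rotation = Yes


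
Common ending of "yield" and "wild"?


Word 1: "yield"
Word 2: "wild"
Comparing from end:
  Pos -1: 'd' == 'd'
  Pos -2: 'l' == 'l'
  Pos -3: 'e' != 'i' (stop)
LCS = "ld" (length 2)


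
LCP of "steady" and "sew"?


Word 1: "steady"
Word 2: "sew"
Comparing from start:
  Pos 0: 's' == 's'
  Pos 1: 't' != 'e' (stop)
LCP = "s" (length 1)


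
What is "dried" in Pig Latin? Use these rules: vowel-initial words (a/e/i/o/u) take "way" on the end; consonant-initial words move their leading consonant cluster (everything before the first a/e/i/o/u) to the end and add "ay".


Word: "dried"
Starts with consonant(s) → move to end, add 'ay'
Consonant cluster: "dr"
Pig Latin = "ieddray"


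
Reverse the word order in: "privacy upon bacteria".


Original: "privacy upon bacteria"
Words (1..n): privacy | upon | bacteria
Reversed (n..1): bacteria | upon | privacy
Result = "bacteria upon privacy"


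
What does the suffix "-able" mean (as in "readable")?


Suffix: -able
Example: readable = read + -able
Meaning = capable of


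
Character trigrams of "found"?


Word: "found" (length 5)
Number of trigrams = 5 - 3 + 1 = 3
  Position 0: "fou"
  Position 1: "oun"
  Position 2: "und"
Trigrams = "fou", "oun", "und"


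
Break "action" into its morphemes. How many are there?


Word: "action"
Morphemes: act | -ion
Each morpheme carries meaning
= 2 morphemes


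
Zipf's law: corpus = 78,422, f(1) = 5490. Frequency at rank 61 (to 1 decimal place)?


Zipf's law: f(r) = f(1) / r
f(1) = 5490
f(61) = 5490 / 61
= 90.0 occurrences


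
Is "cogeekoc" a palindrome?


Word: "cogeekoc"
Reversed: "cokeegoc"
Forward == Backward? cogeekoc != cokeegoc
Palindrome = No


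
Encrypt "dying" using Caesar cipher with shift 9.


Word: "dying"
Shift: 9
Each letter → (letter + shift) mod 26:
  'd' (3) + 9 = 12 → 'm'
  'y' (24) + 9 = 7 → 'h'
  'i' (8) + 9 = 17 → 'r'
  'n' (13) + 9 = 22 → 'w'
  'g' (6) + 9 = 15 → 'p'
Result = "mhrwp"


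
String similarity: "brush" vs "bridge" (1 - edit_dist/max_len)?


Word 1: "brush" (length 5)
Word 2: "bridge" (length 6)
One optimal edit sequence:
  1. keep 'b'
  2. keep 'r'
  3. insert 'i'  (+1)
  4. substitute 'u' -> 'd'  (+1)
  5. substitute 's' -> 'g'  (+1)
  6. substitute 'h' -> 'e'  (+1)
Edit distance = 4
Max length = max(5, 6) = 6
Similarity = 1 - 4/6
= 0.3333


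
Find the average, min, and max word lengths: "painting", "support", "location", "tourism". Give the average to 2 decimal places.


Lengths: "painting"=8, "support"=7, "location"=8, "tourism"=7
Sum = 30, Count = 4
Average = 30/4 = 7.50
= avg=7.50, min=7, max=8


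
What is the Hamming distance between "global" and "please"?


Comparing character by character (same length = 6):
  Pos 0: 'g' vs 'p' !=
  Pos 1: 'l' vs 'l' =
  Pos 2: 'o' vs 'e' !=
  Pos 3: 'b' vs 'a' !=
  Pos 4: 'a' vs 's' !=
  Pos 5: 'l' vs 'e' !=
Hamming distance = 5


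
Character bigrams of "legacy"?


Word: "legacy" (length 6)
Number of bigrams = 6 - 2 + 1 = 5
  Position 0: "le"
  Position 1: "eg"
  Position 2: "ga"
  Position 3: "ac"
  Position 4: "cy"
Bigrams = "le", "eg", "ga", "ac", "cy"


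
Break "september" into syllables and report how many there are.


Word: "september"
Syllable breakdown: sep | tem | ber
Counting: 3 parts
= 3 syllables


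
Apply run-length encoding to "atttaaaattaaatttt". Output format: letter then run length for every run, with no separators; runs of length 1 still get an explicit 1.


String: "atttaaaattaaatttt"
Scanning for consecutive runs:
  'a' x 1
  't' x 3
  'a' x 4
  't' x 2
  'a' x 3
  't' x 4
RLE = "a1t3a4t2a3t4"


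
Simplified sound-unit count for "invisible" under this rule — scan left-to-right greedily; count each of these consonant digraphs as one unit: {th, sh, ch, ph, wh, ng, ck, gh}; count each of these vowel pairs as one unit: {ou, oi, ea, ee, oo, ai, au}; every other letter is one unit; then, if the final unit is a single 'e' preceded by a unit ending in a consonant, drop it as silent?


Word: "invisible" (9 letters)
Left-to-right scan:
  1. 'i' (letter)
  2. 'n' (letter)
  3. 'v' (letter)
  4. 'i' (letter)
  5. 's' (letter)
  6. 'i' (letter)
  7. 'b' (letter)
  8. 'l' (letter)
  9. 'e' (letter)
Units from scan: 9
Final unit is 'e' after a consonant -> drop as silent (-1)
Sound units = 8 units


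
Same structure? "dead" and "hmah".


Pattern of "dead": [0, 1, 2, 0]
Pattern of "hmah": [0, 1, 2, 0]
Patterns match
Same pattern = Yes


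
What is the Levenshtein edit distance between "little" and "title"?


Word 1: "little" (length 6)
Word 2: "title" (length 5)
One optimal edit sequence (insert/delete/substitute each cost 1):
  1. substitute 'l' -> 't'  (+1)
  2. keep 'i'
  3. delete 't'  (+1)
  4. keep 't'
  5. keep 'l'
  6. keep 'e'
Total edit operations: 2
Edit distance = 2


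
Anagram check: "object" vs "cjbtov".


Word 1: "object" → sorted: bcejot
Word 2: "cjbtov" → sorted: bcjotv
Same letters? bcejot != bcjotv
Anagram = No


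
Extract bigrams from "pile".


Word: "pile" (length 4)
Number of bigrams = 4 - 2 + 1 = 3
  Position 0: "pi"
  Position 1: "il"
  Position 2: "le"
Bigrams = "pi", "il", "le"


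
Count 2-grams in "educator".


Word: "educator" (length 8)
Number of 2-grams = length - 2 + 1 = 8 - 2 + 1
= 7


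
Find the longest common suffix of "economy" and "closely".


Word 1: "economy"
Word 2: "closely"
Comparing from end:
  Pos -1: 'y' == 'y'
  Pos -2: 'm' != 'l' (stop)
LCS = "y" (length 1)


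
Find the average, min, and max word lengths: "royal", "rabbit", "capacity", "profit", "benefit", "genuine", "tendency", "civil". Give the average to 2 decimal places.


Lengths: "royal"=5, "rabbit"=6, "capacity"=8, "profit"=6, "benefit"=7, "genuine"=7, "tendency"=8, "civil"=5
Sum = 52, Count = 8
Average = 52/8 = 6.50
= avg=6.50, min=5, max=8


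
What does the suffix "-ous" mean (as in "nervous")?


Suffix: -ous
As in: nervous -> nerve + -ous, with a spelling change
Meaning = having quality of


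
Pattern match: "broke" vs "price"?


Pattern of "broke": [0, 1, 2, 3, 4]
Pattern of "price": [0, 1, 2, 3, 4]
Patterns match
Same pattern = Yes


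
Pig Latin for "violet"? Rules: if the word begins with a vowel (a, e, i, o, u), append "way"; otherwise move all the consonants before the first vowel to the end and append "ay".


Word: "violet"
Starts with consonant(s) → move to end, add 'ay'
Consonant cluster: "v"
Pig Latin = "ioletvay"


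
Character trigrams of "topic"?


Word: "topic" (length 5)
Number of trigrams = 5 - 3 + 1 = 3
  Position 0: "top"
  Position 1: "opi"
  Position 2: "pic"
Trigrams = "top", "opi", "pic"


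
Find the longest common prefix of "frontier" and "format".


Word 1: "frontier"
Word 2: "format"
Comparing from start:
  Pos 0: 'f' == 'f'
  Pos 1: 'r' != 'o' (stop)
LCP = "f" (length 1)


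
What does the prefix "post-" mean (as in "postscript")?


Prefix: post-
Example: postscript (post- + script)
Meaning = after


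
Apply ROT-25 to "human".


Word: "human"
Shift: 25
Each letter → (letter + shift) mod 26:
  'h' (7) + 25 = 6 → 'g'
  'u' (20) + 25 = 19 → 't'
  'm' (12) + 25 = 11 → 'l'
  'a' (0) + 25 = 25 → 'z'
  'n' (13) + 25 = 12 → 'm'
Result = "gtlzm"


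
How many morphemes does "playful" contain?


Word: "playful"
Morphemes: play + -ful
Each morpheme carries meaning
= 2 morphemes


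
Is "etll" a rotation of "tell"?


Word: "tell", Candidate: "etll"
Method: check if candidate is substring of word+word
"telltell" contains "etll"? No
Is rotation = No


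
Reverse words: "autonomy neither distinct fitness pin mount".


Original: "autonomy neither distinct fitness pin mount"
Words (1..n): autonomy | neither | distinct | fitness | pin | mount
Reversed (n..1): mount | pin | fitness | distinct | neither | autonomy
Result = "mount pin fitness distinct neither autonomy"


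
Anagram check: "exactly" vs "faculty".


Word 1: "exactly" → sorted: aceltxy
Word 2: "faculty" → sorted: acfltuy
Same letters? aceltxy != acfltuy
Anagram = No


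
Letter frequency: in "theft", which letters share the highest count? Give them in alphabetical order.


Word: "theft"
Letter counts:
  'e': 1
  'f': 1
  'h': 1
  't': 2
Maximum count = 2
Most frequent = 't' (2 times each)


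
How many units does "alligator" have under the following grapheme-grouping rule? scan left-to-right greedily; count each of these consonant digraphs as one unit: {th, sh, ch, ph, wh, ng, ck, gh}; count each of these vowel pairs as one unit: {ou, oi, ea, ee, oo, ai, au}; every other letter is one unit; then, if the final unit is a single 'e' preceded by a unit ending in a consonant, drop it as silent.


Word: "alligator" (9 letters)
Left-to-right scan:
  [1] 'a' (letter)
  [2] 'l' (letter)
  [3] 'l' (letter)
  [4] 'i' (letter)
  [5] 'g' (letter)
  [6] 'a' (letter)
  [7] 't' (letter)
  [8] 'o' (letter)
  [9] 'r' (letter)
Units from scan: 9
Sound units = 9 units


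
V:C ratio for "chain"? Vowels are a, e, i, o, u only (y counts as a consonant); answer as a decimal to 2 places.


Word: "chain"
Vowels (a,e,i,o,u): 2
Consonants: 3
Ratio = 2/3
= 0.67


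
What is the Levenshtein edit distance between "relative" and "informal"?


Word 1: "relative" (length 8)
Word 2: "informal" (length 8)
One optimal edit sequence (insert/delete/substitute each cost 1):
  1. substitute 'r' -> 'i'  (+1)
  2. substitute 'e' -> 'n'  (+1)
  3. substitute 'l' -> 'f'  (+1)
  4. substitute 'a' -> 'o'  (+1)
  5. substitute 't' -> 'r'  (+1)
  6. substitute 'i' -> 'm'  (+1)
  7. substitute 'v' -> 'a'  (+1)
  8. substitute 'e' -> 'l'  (+1)
Total edit operations: 8
Edit distance = 8


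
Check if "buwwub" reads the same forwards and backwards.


Word: "buwwub"
Reversed: "buwwub"
Forward == Backward? buwwub == buwwub
Palindrome = Yes


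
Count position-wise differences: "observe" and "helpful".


Comparing character by character (same length = 7):
  Pos 0: 'o' vs 'h' !=
  Pos 1: 'b' vs 'e' !=
  Pos 2: 's' vs 'l' !=
  Pos 3: 'e' vs 'p' !=
  Pos 4: 'r' vs 'f' !=
  Pos 5: 'v' vs 'u' !=
  Pos 6: 'e' vs 'l' !=
Hamming distance = 7


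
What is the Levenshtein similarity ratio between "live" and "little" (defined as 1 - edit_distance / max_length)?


Word 1: "live" (length 4)
Word 2: "little" (length 6)
One optimal edit sequence:
  1. keep 'l'
  2. keep 'i'
  3. insert 't'  (+1)
  4. insert 't'  (+1)
  5. substitute 'v' -> 'l'  (+1)
  6. keep 'e'
Edit distance = 3
Max length = max(4, 6) = 6
Similarity = 1 - 3/6
= 0.5000


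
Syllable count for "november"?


Word: "november"
Syllable breakdown: no / vem / ber
Counting: 3 parts
= 3 syllables


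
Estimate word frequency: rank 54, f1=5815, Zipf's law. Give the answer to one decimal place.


Zipf's law: f(r) = f(1) / r
f(1) = 5815
f(54) = 5815 / 54
= 107.7 occurrences


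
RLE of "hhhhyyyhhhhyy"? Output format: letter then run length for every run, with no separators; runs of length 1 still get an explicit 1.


String: "hhhhyyyhhhhyy"
Scanning for consecutive runs:
  'h' x 4
  'y' x 3
  'h' x 4
  'y' x 2
RLE = "h4y3h4y2"


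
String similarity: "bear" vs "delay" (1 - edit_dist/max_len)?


Word 1: "bear" (length 4)
Word 2: "delay" (length 5)
One optimal edit sequence:
  1. substitute 'b' -> 'd'  (+1)
  2. keep 'e'
  3. insert 'l'  (+1)
  4. keep 'a'
  5. substitute 'r' -> 'y'  (+1)
Edit distance = 3
Max length = max(4, 5) = 5
Similarity = 1 - 3/5
= 0.4000


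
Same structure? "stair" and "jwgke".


Pattern of "stair": [0, 1, 2, 3, 4]
Pattern of "jwgke": [0, 1, 2, 3, 4]
Patterns match
Same pattern = Yes


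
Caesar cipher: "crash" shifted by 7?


Word: "crash"
Shift: 7
Each letter → (letter + shift) mod 26:
  'c' (2) + 7 = 9 → 'j'
  'r' (17) + 7 = 24 → 'y'
  'a' (0) + 7 = 7 → 'h'
  's' (18) + 7 = 25 → 'z'
  'h' (7) + 7 = 14 → 'o'
Result = "jyhzo"


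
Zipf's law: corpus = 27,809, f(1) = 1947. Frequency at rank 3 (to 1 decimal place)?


Zipf's law: f(r) = f(1) / r
f(1) = 1947
f(3) = 1947 / 3
= 649.0 occurrences


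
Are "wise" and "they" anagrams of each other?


Word 1: "wise" → sorted: eisw
Word 2: "they" → sorted: ehty
Same letters? eisw != ehty
Anagram = No


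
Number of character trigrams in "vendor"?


Word: "vendor" (length 6)
Number of 3-grams = length - 3 + 1 = 6 - 3 + 1
= 4


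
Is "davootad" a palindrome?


Word: "davootad"
Reversed: "datoovad"
Forward == Backward? davootad != datoovad
Palindrome = No


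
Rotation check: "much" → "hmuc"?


Word: "much", Candidate: "hmuc"
Method: check if candidate is substring of word+word
"muchmuch" contains "hmuc"? Yes
Is rotation = Yes


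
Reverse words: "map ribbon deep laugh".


Original: "map ribbon deep laugh"
Words (1..n): map | ribbon | deep | laugh
Reversed (n..1): laugh | deep | ribbon | map
Result = "laugh deep ribbon map"


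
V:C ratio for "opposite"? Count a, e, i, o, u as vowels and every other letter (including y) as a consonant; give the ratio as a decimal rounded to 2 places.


Word: "opposite"
Vowels (a,e,i,o,u): 4
Consonants: 4
Ratio = 4/4
= 1.00


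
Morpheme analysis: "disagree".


Word: "disagree"
Morphemes: dis- / agree
Each morpheme carries meaning
= 2 morphemes


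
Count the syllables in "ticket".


Word: "ticket"
Syllable breakdown: tick | et
Counting: 2 parts
= 2 syllables


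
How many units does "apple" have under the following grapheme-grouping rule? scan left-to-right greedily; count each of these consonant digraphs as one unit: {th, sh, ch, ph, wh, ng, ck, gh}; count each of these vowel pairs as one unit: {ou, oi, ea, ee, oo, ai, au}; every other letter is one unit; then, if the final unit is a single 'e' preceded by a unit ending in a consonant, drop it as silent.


Word: "apple" (5 letters)
Left-to-right scan:
  1. 'a' (letter)
  2. 'p' (letter)
  3. 'p' (letter)
  4. 'l' (letter)
  5. 'e' (letter)
Units from scan: 5
Final unit is 'e' after a consonant -> drop as silent (-1)
Sound units = 4 units


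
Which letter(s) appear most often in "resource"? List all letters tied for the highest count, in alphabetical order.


Word: "resource"
Letter counts:
  'c': 1
  'e': 2
  'o': 1
  'r': 2
  's': 1
  'u': 1
Maximum count = 2
Most frequent = 'e', 'r' (2 times each)


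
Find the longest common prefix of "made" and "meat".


Word 1: "made"
Word 2: "meat"
Comparing from start:
  Pos 0: 'm' == 'm'
  Pos 1: 'a' != 'e' (stop)
LCP = "m" (length 1)


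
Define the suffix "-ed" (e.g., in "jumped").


Suffix: -ed
As in: jumped -> jump + -ed
Meaning = past tense


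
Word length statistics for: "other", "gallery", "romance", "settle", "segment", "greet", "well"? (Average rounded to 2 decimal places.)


Lengths: "other"=5, "gallery"=7, "romance"=7, "settle"=6, "segment"=7, "greet"=5, "well"=4
Sum = 41, Count = 7
Average = 41/7 = 5.86
= avg=5.86, min=4, max=7


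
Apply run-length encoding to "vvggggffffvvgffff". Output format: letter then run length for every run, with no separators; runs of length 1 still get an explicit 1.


String: "vvggggffffvvgffff"
Scanning for consecutive runs:
  'v' x 2
  'g' x 4
  'f' x 4
  'v' x 2
  'g' x 1
  'f' x 4
RLE = "v2g4f4v2g1f4"


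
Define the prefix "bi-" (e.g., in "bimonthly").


Prefix: bi-
Example: bimonthly = bi- + monthly
Meaning = two


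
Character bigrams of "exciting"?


Word: "exciting" (length 8)
Number of bigrams = 8 - 2 + 1 = 7
  Position 0: "ex"
  Position 1: "xc"
  Position 2: "ci"
  Position 3: "it"
  Position 4: "ti"
  Position 5: "in"
  Position 6: "ng"
Bigrams = "ex", "xc", "ci", "it", "ti", "in", "ng"


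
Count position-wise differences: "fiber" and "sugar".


Comparing character by character (same length = 5):
  Pos 0: 'f' vs 's' !=
  Pos 1: 'i' vs 'u' !=
  Pos 2: 'b' vs 'g' !=
  Pos 3: 'e' vs 'a' !=
  Pos 4: 'r' vs 'r' =
Hamming distance = 4


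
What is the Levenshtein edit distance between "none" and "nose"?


Word 1: "none" (length 4)
Word 2: "nose" (length 4)
One optimal edit sequence (insert/delete/substitute each cost 1):
  1. keep 'n'
  2. keep 'o'
  3. substitute 'n' -> 's'  (+1)
  4. keep 'e'
Total edit operations: 1
Edit distance = 1


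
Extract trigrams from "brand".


Word: "brand" (length 5)
Number of trigrams = 5 - 3 + 1 = 3
  Position 0: "bra"
  Position 1: "ran"
  Position 2: "and"
Trigrams = "bra", "ran", "and"


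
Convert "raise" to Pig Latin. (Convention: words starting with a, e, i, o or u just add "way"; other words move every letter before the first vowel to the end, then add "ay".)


Word: "raise"
Starts with consonant(s) → move to end, add 'ay'
Consonant cluster: "r"
Pig Latin = "aiseray"


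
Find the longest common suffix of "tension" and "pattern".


Word 1: "tension"
Word 2: "pattern"
Comparing from end:
  Pos -1: 'n' == 'n'
  Pos -2: 'o' != 'r' (stop)
LCS = "n" (length 1)


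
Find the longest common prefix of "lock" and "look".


Word 1: "lock"
Word 2: "look"
Comparing from start:
  Pos 0: 'l' == 'l'
  Pos 1: 'o' == 'o'
  Pos 2: 'c' != 'o' (stop)
LCP = "lo" (length 2)


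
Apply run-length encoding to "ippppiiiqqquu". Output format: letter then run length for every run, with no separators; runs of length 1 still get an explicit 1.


String: "ippppiiiqqquu"
Scanning for consecutive runs:
  'i' x 1
  'p' x 4
  'i' x 3
  'q' x 3
  'u' x 2
RLE = "i1p4i3q3u2"


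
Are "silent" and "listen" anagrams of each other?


Word 1: "silent" → sorted: eilnst
Word 2: "listen" → sorted: eilnst
Same letters? eilnst == eilnst
Anagram = Yes


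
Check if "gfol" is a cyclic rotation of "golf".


Word: "golf", Candidate: "gfol"
Method: check if candidate is substring of word+word
"golfgolf" contains "gfol"? No
Is rotation = No


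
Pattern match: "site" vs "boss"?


Pattern of "site": [0, 1, 2, 3]
Pattern of "boss": [0, 1, 2, 2]
Patterns do not match
Same pattern = No


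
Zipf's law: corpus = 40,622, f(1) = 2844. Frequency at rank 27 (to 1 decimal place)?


Zipf's law: f(r) = f(1) / r
f(1) = 2844
f(27) = 2844 / 27
= 105.3 occurrences


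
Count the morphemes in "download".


Word: "download"
Morphemes: down- | load
Each morpheme carries meaning
= 2 morphemes


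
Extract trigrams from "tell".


Word: "tell" (length 4)
Number of trigrams = 4 - 3 + 1 = 2
  Position 0: "tel"
  Position 1: "ell"
Trigrams = "tel", "ell"


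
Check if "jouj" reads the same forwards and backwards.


Word: "jouj"
Reversed: "juoj"
Forward == Backward? jouj != juoj
Palindrome = No


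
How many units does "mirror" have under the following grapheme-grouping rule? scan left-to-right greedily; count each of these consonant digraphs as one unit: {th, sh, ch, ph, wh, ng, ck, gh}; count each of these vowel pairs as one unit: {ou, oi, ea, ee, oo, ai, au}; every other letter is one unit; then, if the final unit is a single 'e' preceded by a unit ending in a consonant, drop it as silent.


Word: "mirror" (6 letters)
Left-to-right scan:
  (1) 'm' (letter)
  (2) 'i' (letter)
  (3) 'r' (letter)
  (4) 'r' (letter)
  (5) 'o' (letter)
  (6) 'r' (letter)
Units from scan: 6
Sound units = 6 units


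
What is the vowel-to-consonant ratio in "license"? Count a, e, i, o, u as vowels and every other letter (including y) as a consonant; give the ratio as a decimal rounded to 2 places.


Word: "license"
Vowels (a,e,i,o,u): 3
Consonants: 4
Ratio = 3/4
= 0.75


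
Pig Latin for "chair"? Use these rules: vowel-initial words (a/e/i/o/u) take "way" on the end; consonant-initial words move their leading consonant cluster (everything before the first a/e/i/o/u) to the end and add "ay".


Word: "chair"
Starts with consonant(s) → move to end, add 'ay'
Consonant cluster: "ch"
Pig Latin = "airchay"


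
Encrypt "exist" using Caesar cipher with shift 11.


Word: "exist"
Shift: 11
Each letter → (letter + shift) mod 26:
  'e' (4) + 11 = 15 → 'p'
  'x' (23) + 11 = 8 → 'i'
  'i' (8) + 11 = 19 → 't'
  's' (18) + 11 = 3 → 'd'
  't' (19) + 11 = 4 → 'e'
Result = "pitde"


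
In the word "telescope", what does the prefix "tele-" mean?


Prefix: tele-
Example: telescope = tele- + scope
Meaning = distant


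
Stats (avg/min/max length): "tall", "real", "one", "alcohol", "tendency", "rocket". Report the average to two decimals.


Lengths: "tall"=4, "real"=4, "one"=3, "alcohol"=7, "tendency"=8, "rocket"=6
Sum = 32, Count = 6
Average = 32/6 = 5.33
= avg=5.33, min=3, max=8


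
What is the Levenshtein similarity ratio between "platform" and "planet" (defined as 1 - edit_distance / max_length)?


Word 1: "platform" (length 8)
Word 2: "planet" (length 6)
One optimal edit sequence:
  1. keep 'p'
  2. keep 'l'
  3. keep 'a'
  4. delete 't'  (+1)
  5. delete 'f'  (+1)
  6. substitute 'o' -> 'n'  (+1)
  7. substitute 'r' -> 'e'  (+1)
  8. substitute 'm' -> 't'  (+1)
Edit distance = 5
Max length = max(8, 6) = 8
Similarity = 1 - 5/8
= 0.3750


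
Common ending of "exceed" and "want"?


Word 1: "exceed"
Word 2: "want"
Comparing from end:
  Pos -1: 'd' != 't' (stop)
LCS = "" (length 0)


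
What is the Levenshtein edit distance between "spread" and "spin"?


Word 1: "spread" (length 6)
Word 2: "spin" (length 4)
One optimal edit sequence (insert/delete/substitute each cost 1):
  1. keep 's'
  2. keep 'p'
  3. delete 'r'  (+1)
  4. delete 'e'  (+1)
  5. substitute 'a' -> 'i'  (+1)
  6. substitute 'd' -> 'n'  (+1)
Total edit operations: 4
Edit distance = 4


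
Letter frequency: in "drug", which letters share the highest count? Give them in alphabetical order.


Word: "drug"
Letter counts:
  'd': 1
  'g': 1
  'r': 1
  'u': 1
Maximum count = 1
Most frequent = 'd', 'g', 'r', 'u' (1 time each)


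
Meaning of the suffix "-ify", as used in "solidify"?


Suffix: -ify
As in: solidify -> solid + -ify
Meaning = to make


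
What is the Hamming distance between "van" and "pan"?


Comparing character by character (same length = 3):
  Pos 0: 'v' vs 'p' !=
  Pos 1: 'a' vs 'a' =
  Pos 2: 'n' vs 'n' =
Hamming distance = 1


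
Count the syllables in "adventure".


Word: "adventure"
Syllable breakdown: ad | ven | ture
Counting: 3 parts
= 3 syllables


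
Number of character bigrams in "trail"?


Word: "trail" (length 5)
Number of 2-grams = length - 2 + 1 = 5 - 2 + 1
= 4


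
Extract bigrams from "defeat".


Word: "defeat" (length 6)
Number of bigrams = 6 - 2 + 1 = 5
  Position 0: "de"
  Position 1: "ef"
  Position 2: "fe"
  Position 3: "ea"
  Position 4: "at"
Bigrams = "de", "ef", "fe", "ea", "at"


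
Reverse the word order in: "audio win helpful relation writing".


Original: "audio win helpful relation writing"
Words (1..n): audio | win | helpful | relation | writing
Reversed (n..1): writing | relation | helpful | win | audio
Result = "writing relation helpful win audio"


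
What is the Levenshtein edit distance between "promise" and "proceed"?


Word 1: "promise" (length 7)
Word 2: "proceed" (length 7)
One optimal edit sequence (insert/delete/substitute each cost 1):
  1. keep 'p'
  2. keep 'r'
  3. keep 'o'
  4. substitute 'm' -> 'c'  (+1)
  5. substitute 'i' -> 'e'  (+1)
  6. substitute 's' -> 'e'  (+1)
  7. substitute 'e' -> 'd'  (+1)
Total edit operations: 4
Edit distance = 4


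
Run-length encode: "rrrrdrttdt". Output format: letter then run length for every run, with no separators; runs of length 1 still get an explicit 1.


String: "rrrrdrttdt"
Scanning for consecutive runs:
  'r' x 4
  'd' x 1
  'r' x 1
  't' x 2
  'd' x 1
  't' x 1
RLE = "r4d1r1t2d1t1"


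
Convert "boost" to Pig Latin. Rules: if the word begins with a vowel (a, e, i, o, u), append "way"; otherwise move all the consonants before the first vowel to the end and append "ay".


Word: "boost"
Starts with consonant(s) → move to end, add 'ay'
Consonant cluster: "b"
Pig Latin = "oostbay"


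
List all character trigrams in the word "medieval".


Word: "medieval" (length 8)
Number of trigrams = 8 - 3 + 1 = 6
  Position 0: "med"
  Position 1: "edi"
  Position 2: "die"
  Position 3: "iev"
  Position 4: "eva"
  Position 5: "val"
Trigrams = "med", "edi", "die", "iev", "eva", "val"


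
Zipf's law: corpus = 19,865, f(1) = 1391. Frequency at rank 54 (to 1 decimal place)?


Zipf's law: f(r) = f(1) / r
f(1) = 1391
f(54) = 1391 / 54
= 25.8 occurrences


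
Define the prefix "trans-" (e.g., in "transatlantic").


Prefix: trans-
Example: transatlantic = trans- + atlantic
Meaning = across


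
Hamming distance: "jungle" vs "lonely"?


Comparing character by character (same length = 6):
  Pos 0: 'j' vs 'l' !=
  Pos 1: 'u' vs 'o' !=
  Pos 2: 'n' vs 'n' =
  Pos 3: 'g' vs 'e' !=
  Pos 4: 'l' vs 'l' =
  Pos 5: 'e' vs 'y' !=
Hamming distance = 4


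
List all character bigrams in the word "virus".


Word: "virus" (length 5)
Number of bigrams = 5 - 2 + 1 = 4
  Position 0: "vi"
  Position 1: "ir"
  Position 2: "ru"
  Position 3: "us"
Bigrams = "vi", "ir", "ru", "us"


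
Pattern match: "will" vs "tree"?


Pattern of "will": [0, 1, 2, 2]
Pattern of "tree": [0, 1, 2, 2]
Patterns match
Same pattern = Yes


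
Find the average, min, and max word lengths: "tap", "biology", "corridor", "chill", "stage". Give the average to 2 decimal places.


Lengths: "tap"=3, "biology"=7, "corridor"=8, "chill"=5, "stage"=5
Sum = 28, Count = 5
Average = 28/5 = 5.60
= avg=5.60, min=3, max=8


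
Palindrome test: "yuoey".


Word: "yuoey"
Reversed: "yeouy"
Forward == Backward? yuoey != yeouy
Palindrome = No


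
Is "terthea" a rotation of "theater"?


Word: "theater", Candidate: "terthea"
Method: check if candidate is substring of word+word
"theatertheater" contains "terthea"? Yes
Is rotation = Yes


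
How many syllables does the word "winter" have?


Word: "winter"
Syllable breakdown: win-ter
Counting: 2 parts
= 2 syllables


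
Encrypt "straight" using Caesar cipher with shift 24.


Word: "straight"
Shift: 24
Each letter → (letter + shift) mod 26:
  's' (18) + 24 = 16 → 'q'
  't' (19) + 24 = 17 → 'r'
  'r' (17) + 24 = 15 → 'p'
  'a' (0) + 24 = 24 → 'y'
  'i' (8) + 24 = 6 → 'g'
  'g' (6) + 24 = 4 → 'e'
  'h' (7) + 24 = 5 → 'f'
  't' (19) + 24 = 17 → 'r'
Result = "qrpygefr"


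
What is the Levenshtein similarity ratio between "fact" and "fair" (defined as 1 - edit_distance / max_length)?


Word 1: "fact" (length 4)
Word 2: "fair" (length 4)
One optimal edit sequence:
  1. keep 'f'
  2. keep 'a'
  3. substitute 'c' -> 'i'  (+1)
  4. substitute 't' -> 'r'  (+1)
Edit distance = 2
Max length = max(4, 4) = 4
Similarity = 1 - 2/4
= 0.5000


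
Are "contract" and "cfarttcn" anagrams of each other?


Word 1: "contract" → sorted: accnortt
Word 2: "cfarttcn" → sorted: accfnrtt
Same letters? accnortt != accfnrtt
Anagram = No


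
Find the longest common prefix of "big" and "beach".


Word 1: "big"
Word 2: "beach"
Comparing from start:
  Pos 0: 'b' == 'b'
  Pos 1: 'i' != 'e' (stop)
LCP = "b" (length 1)


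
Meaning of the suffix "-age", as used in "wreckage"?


Suffix: -age
As in: wreckage -> wreck + -age
Meaning = result / collection


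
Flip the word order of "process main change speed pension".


Original: "process main change speed pension"
Words (1..n): process | main | change | speed | pension
Reversed (n..1): pension | speed | change | main | process
Result = "pension speed change main process"


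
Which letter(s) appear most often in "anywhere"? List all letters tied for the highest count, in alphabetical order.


Word: "anywhere"
Letter counts:
  'a': 1
  'e': 2
  'h': 1
  'n': 1
  'r': 1
  'w': 1
  'y': 1
Maximum count = 2
Most frequent = 'e' (2 times each)


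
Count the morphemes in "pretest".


Word: "pretest"
Morphemes: pre- / test
Each morpheme carries meaning
= 2 morphemes


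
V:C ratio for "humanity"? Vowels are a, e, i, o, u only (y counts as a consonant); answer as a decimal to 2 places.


Word: "humanity"
Vowels (a,e,i,o,u): 3
Consonants: 5
Ratio = 3/5
= 0.60


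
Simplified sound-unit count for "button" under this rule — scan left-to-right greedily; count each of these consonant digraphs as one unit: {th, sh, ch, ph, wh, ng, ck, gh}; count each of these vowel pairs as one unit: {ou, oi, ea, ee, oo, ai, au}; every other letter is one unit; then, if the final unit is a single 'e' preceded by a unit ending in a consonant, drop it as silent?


Word: "button" (6 letters)
Left-to-right scan:
  [1] 'b' (letter)
  [2] 'u' (letter)
  [3] 't' (letter)
  [4] 't' (letter)
  [5] 'o' (letter)
  [6] 'n' (letter)
Units from scan: 6
Sound units = 6 units


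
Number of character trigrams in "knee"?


Word: "knee" (length 4)
Number of 3-grams = length - 3 + 1 = 4 - 3 + 1
= 2


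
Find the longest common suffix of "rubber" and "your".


Word 1: "rubber"
Word 2: "your"
Comparing from end:
  Pos -1: 'r' == 'r'
  Pos -2: 'e' != 'u' (stop)
LCS = "r" (length 1)


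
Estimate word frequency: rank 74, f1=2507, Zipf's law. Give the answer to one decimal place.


Zipf's law: f(r) = f(1) / r
f(1) = 2507
f(74) = 2507 / 74
= 33.9 occurrences


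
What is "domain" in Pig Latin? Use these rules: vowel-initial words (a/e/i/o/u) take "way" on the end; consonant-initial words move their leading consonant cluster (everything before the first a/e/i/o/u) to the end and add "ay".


Word: "domain"
Starts with consonant(s) → move to end, add 'ay'
Consonant cluster: "d"
Pig Latin = "omainday"


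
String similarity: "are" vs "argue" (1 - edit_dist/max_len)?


Word 1: "are" (length 3)
Word 2: "argue" (length 5)
One optimal edit sequence:
  1. keep 'a'
  2. keep 'r'
  3. insert 'g'  (+1)
  4. insert 'u'  (+1)
  5. keep 'e'
Edit distance = 2
Max length = max(3, 5) = 5
Similarity = 1 - 2/5
= 0.6000


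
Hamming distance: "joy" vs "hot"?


Comparing character by character (same length = 3):
  Pos 0: 'j' vs 'h' !=
  Pos 1: 'o' vs 'o' =
  Pos 2: 'y' vs 't' !=
Hamming distance = 2


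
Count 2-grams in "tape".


Word: "tape" (length 4)
Number of 2-grams = length - 2 + 1 = 4 - 2 + 1
= 3


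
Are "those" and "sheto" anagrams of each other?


Word 1: "those" → sorted: ehost
Word 2: "sheto" → sorted: ehost
Same letters? ehost == ehost
Anagram = Yes


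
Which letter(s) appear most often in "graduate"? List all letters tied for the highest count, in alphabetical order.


Word: "graduate"
Letter counts:
  'a': 2
  'd': 1
  'e': 1
  'g': 1
  'r': 1
  't': 1
  'u': 1
Maximum count = 2
Most frequent = 'a' (2 times each)


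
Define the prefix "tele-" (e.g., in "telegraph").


Prefix: tele-
As in: telegraph -> tele- + graph
Meaning = distant


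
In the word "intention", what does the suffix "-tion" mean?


Suffix: -tion
As in: intention -> intend + -tion, with a spelling change
Meaning = act or process


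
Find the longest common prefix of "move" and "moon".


Word 1: "move"
Word 2: "moon"
Comparing from start:
  Pos 0: 'm' == 'm'
  Pos 1: 'o' == 'o'
  Pos 2: 'v' != 'o' (stop)
LCP = "mo" (length 2)


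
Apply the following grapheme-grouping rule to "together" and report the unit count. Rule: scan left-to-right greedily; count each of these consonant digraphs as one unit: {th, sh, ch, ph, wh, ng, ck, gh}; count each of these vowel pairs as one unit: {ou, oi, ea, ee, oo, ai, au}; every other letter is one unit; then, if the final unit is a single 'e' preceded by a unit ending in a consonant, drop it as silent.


Word: "together" (8 letters)
Left-to-right scan:
  (1) 't' (letter)
  (2) 'o' (letter)
  (3) 'g' (letter)
  (4) 'e' (letter)
  (5) 'th' (digraph)
  (6) 'e' (letter)
  (7) 'r' (letter)
Units from scan: 7
Sound units = 7 units


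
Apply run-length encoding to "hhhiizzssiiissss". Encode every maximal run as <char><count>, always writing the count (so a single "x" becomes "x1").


String: "hhhiizzssiiissss"
Scanning for consecutive runs:
  'h' x 3
  'i' x 2
  'z' x 2
  's' x 2
  'i' x 3
  's' x 4
RLE = "h3i2z2s2i3s4"


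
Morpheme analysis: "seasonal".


Word: "seasonal"
Morphemes: season | -al
Each morpheme carries meaning
= 2 morphemes


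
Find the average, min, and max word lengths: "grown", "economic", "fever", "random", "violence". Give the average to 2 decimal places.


Lengths: "grown"=5, "economic"=8, "fever"=5, "random"=6, "violence"=8
Sum = 32, Count = 5
Average = 32/5 = 6.40
= avg=6.40, min=5, max=8


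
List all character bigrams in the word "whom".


Word: "whom" (length 4)
Number of bigrams = 4 - 2 + 1 = 3
  Position 0: "wh"
  Position 1: "ho"
  Position 2: "om"
Bigrams = "wh", "ho", "om"


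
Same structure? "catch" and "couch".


Pattern of "catch": [0, 1, 2, 0, 3]
Pattern of "couch": [0, 1, 2, 0, 3]
Patterns match
Same pattern = Yes


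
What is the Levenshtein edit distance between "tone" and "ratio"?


Word 1: "tone" (length 4)
Word 2: "ratio" (length 5)
One optimal edit sequence (insert/delete/substitute each cost 1):
  1. insert 'r'  (+1)
  2. substitute 't' -> 'a'  (+1)
  3. substitute 'o' -> 't'  (+1)
  4. substitute 'n' -> 'i'  (+1)
  5. substitute 'e' -> 'o'  (+1)
Total edit operations: 5
Edit distance = 5


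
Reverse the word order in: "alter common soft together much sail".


Original: "alter common soft together much sail"
Words (1..n): alter | common | soft | together | much | sail
Reversed (n..1): sail | much | together | soft | common | alter
Result = "sail much together soft common alter"


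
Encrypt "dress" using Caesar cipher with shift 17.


Word: "dress"
Shift: 17
Each letter → (letter + shift) mod 26:
  'd' (3) + 17 = 20 → 'u'
  'r' (17) + 17 = 8 → 'i'
  'e' (4) + 17 = 21 → 'v'
  's' (18) + 17 = 9 → 'j'
  's' (18) + 17 = 9 → 'j'
Result = "uivjj"


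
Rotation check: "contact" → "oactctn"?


Word: "contact", Candidate: "oactctn"
Method: check if candidate is substring of word+word
"contactcontact" contains "oactctn"? No
Is rotation = No


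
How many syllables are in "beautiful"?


Word: "beautiful"
Syllable breakdown: beau | ti | ful
Counting: 3 parts
= 3 syllables


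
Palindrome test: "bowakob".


Word: "bowakob"
Reversed: "bokawob"
Forward == Backward? bowakob != bokawob
Palindrome = No


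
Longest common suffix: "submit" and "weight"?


Word 1: "submit"
Word 2: "weight"
Comparing from end:
  Pos -1: 't' == 't'
  Pos -2: 'i' != 'h' (stop)
LCS = "t" (length 1)


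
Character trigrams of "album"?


Word: "album" (length 5)
Number of trigrams = 5 - 3 + 1 = 3
  Position 0: "alb"
  Position 1: "lbu"
  Position 2: "bum"
Trigrams = "alb", "lbu", "bum"


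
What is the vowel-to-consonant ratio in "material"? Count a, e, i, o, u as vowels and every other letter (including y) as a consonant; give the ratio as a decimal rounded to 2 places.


Word: "material"
Vowels (a,e,i,o,u): 4
Consonants: 4
Ratio = 4/4
= 1.00


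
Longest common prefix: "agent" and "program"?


Word 1: "agent"
Word 2: "program"
Comparing from start:
  Pos 0: 'a' != 'p' (stop)
LCP = "" (length 0)


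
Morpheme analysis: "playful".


Word: "playful"
Morphemes: play / -ful
Each morpheme carries meaning
= 2 morphemes


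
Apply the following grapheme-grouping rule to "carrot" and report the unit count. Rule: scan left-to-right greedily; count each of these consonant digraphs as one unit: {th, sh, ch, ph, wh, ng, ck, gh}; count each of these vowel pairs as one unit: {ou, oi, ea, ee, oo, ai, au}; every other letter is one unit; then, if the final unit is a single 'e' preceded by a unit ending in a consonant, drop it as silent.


Word: "carrot" (6 letters)
Left-to-right scan:
  [1] 'c' (letter)
  [2] 'a' (letter)
  [3] 'r' (letter)
  [4] 'r' (letter)
  [5] 'o' (letter)
  [6] 't' (letter)
Units from scan: 6
Sound units = 6 units
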